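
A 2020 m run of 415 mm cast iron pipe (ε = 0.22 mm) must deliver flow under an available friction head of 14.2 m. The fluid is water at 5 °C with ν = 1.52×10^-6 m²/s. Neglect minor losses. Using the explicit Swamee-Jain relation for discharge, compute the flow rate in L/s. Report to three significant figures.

Swamee-Jain (Type II): Q = -0.965·√(gD⁵h_f/L)·ln[ε/(3.7D) + √(3.17ν²L/(gD³h_f))]
√(gD⁵h_f/L) = √(9.81·0.415⁵·14.2/2020) = 0.02914
ε/(3.7D) = 1.43×10^-4; √(3.17ν²L/(gD³h_f)) = 3.85×10^-5
Q = -0.965·0.02914·ln(1.818×10^-4) = 0.2421 m³/s
Check: V = 1.79 m/s, Re = 4.89×10^5, f = 0.01798, h_f = 14.3 m ≈ 14.2 m ✓

Q ≈ 242 L/s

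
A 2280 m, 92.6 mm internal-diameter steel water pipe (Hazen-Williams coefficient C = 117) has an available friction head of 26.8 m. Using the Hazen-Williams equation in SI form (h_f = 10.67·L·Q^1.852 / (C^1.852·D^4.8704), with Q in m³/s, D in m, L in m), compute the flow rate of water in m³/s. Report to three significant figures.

Q ≈ 0.00567 m³/s

Rearranging: Q = [h_f·C^1.852·D^4.8704 / (10.67·L)]^(1/1.852)
Q = [26.8·117^1.852·0.0926^4.8704 / (10.67·2280)]^0.540 = 0.005668 m³/s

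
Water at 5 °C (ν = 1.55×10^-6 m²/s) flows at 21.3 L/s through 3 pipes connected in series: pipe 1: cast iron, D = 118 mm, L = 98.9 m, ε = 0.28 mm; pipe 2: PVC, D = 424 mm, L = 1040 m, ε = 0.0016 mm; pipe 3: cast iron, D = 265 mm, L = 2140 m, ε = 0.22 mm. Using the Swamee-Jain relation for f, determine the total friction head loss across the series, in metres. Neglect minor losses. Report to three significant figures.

Pipe 1: V = 1.948 m/s, Re = 1.48×10^5, ε/D = 0.00237, f = 0.02578, h_1 = f(L/D)V²/2g = 4.177 m
Pipe 2: V = 0.1509 m/s, Re = 4.13×10^4, ε/D = 3.77×10^-6, f = 0.02170, h_2 = f(L/D)V²/2g = 0.06174 m
Pipe 3: V = 0.3862 m/s, Re = 6.60×10^4, ε/D = 8.30×10^-4, f = 0.02280, h_3 = f(L/D)V²/2g = 1.399 m
Series → Q common, losses add: H = Σh = 5.638 m

H ≈ 5.64 m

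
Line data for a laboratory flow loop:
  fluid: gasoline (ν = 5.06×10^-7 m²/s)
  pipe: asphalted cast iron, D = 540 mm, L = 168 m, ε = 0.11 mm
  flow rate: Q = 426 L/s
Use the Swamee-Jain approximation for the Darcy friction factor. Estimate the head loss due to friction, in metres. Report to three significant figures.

V = 4Q/(πD²) = 4·0.426/(π·0.540²) = 1.860 m/s
Re = VD/ν = 1.860·0.540/5.06×10^-7 = 1.99×10^6 → turbulent
ε/D = 0.11/540 = 2.04×10^-4
Swamee-Jain: f = 0.01437
h_f = f(L/D)V²/(2g) = 0.01437·(168/0.540)·1.860²/(2·9.81) = 0.7882 m

h_f ≈ 0.788 m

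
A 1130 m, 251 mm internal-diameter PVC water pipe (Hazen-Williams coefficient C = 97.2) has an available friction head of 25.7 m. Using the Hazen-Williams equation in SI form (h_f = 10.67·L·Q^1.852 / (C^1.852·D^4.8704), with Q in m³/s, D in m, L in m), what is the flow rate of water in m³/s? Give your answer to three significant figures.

Rearranging: Q = [h_f·C^1.852·D^4.8704 / (10.67·L)]^(1/1.852)
Q = [25.7·97.2^1.852·0.251^4.8704 / (10.67·1130)]^0.540 = 0.09258 m³/s

Q ≈ 0.0926 m³/s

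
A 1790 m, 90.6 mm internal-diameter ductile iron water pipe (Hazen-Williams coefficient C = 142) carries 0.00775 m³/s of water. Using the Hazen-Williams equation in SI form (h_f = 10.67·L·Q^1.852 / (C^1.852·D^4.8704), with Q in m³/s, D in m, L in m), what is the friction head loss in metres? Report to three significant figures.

h_f ≈ 29.2 m

h_f = 10.67·1790·0.00775^1.852 / (142^1.852·0.0906^4.8704) = 29.19 m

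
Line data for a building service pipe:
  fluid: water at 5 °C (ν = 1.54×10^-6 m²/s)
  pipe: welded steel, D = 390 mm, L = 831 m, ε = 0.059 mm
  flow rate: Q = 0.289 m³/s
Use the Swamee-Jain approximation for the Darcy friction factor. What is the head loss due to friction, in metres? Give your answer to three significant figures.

h_f ≈ 9.38 m

V = 4Q/(πD²) = 4·0.289/(π·0.390²) = 2.419 m/s
Re = VD/ν = 2.419·0.390/1.54×10^-6 = 6.13×10^5 → turbulent
ε/D = 0.059/390 = 1.51×10^-4
Swamee-Jain: f = 0.01475
h_f = f(L/D)V²/(2g) = 0.01475·(831/0.390)·2.419²/(2·9.81) = 9.376 m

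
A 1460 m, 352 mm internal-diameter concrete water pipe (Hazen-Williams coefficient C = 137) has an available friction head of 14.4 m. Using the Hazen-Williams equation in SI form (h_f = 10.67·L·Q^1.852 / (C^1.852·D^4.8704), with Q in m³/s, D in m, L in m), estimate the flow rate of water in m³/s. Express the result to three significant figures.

Rearranging: Q = [h_f·C^1.852·D^4.8704 / (10.67·L)]^(1/1.852)
Q = [14.4·137^1.852·0.352^4.8704 / (10.67·1460)]^0.540 = 0.2023 m³/s

Q ≈ 0.202 m³/s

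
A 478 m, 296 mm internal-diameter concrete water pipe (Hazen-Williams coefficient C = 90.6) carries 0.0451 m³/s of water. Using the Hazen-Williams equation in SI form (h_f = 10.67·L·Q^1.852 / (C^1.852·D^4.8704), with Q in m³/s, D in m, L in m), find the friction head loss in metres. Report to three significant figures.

h_f ≈ 1.46 m

h_f = 10.67·478·0.0451^1.852 / (90.6^1.852·0.296^4.8704) = 1.464 m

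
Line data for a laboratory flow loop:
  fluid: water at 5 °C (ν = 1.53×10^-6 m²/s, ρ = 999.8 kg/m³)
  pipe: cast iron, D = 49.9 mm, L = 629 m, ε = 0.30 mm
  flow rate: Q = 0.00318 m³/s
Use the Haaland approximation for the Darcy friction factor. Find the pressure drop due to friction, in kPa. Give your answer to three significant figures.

V = 4Q/(πD²) = 4·0.00318/(π·0.0499²) = 1.626 m/s
Re = VD/ν = 1.626·0.0499/1.53×10^-6 = 5.30×10^4 → turbulent
ε/D = 0.30/49.9 = 0.00601
Haaland: f = 0.03360
h_f = f(L/D)V²/(2g) = 0.03360·(629/0.0499)·1.626²/(2·9.81) = 57.08 m
Δp = ρg·h_f = 999.8·9.81·57.08 = 559.9 kPa

Δp ≈ 560 kPa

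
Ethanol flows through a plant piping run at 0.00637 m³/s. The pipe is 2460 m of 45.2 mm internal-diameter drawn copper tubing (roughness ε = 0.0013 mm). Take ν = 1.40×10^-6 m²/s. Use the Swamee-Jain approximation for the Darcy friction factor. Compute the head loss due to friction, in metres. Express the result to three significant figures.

h_f ≈ 751 m

V = 4Q/(πD²) = 4·0.00637/(π·0.0452²) = 3.970 m/s
Re = VD/ν = 3.970·0.0452/1.40×10^-6 = 1.28×10^5 → turbulent
ε/D = 0.0013/45.2 = 2.88×10^-5
Swamee-Jain: f = 0.01717
h_f = f(L/D)V²/(2g) = 0.01717·(2460/0.0452)·3.970²/(2·9.81) = 750.7 m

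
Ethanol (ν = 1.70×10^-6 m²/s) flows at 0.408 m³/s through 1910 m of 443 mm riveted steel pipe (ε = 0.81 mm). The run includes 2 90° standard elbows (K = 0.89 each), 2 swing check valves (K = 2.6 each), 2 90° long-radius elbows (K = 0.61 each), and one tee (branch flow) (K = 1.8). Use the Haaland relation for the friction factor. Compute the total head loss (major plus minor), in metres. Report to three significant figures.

H_L ≈ 39.2 m

V = 4Q/(πD²) = 2.647 m/s; V²/2g = 0.3571 m
Re = 6.90×10^5, ε/D = 0.00183 → f = 0.02317 (Haaland)
Major: h_f = f(L/D)·V²/2g = 0.02317·4312·0.3571 = 35.67 m
Minor: ΣK = 10.0; h_m = ΣK·V²/2g = 3.571 m
Total H_L = 35.67 + 3.571 = 39.24 m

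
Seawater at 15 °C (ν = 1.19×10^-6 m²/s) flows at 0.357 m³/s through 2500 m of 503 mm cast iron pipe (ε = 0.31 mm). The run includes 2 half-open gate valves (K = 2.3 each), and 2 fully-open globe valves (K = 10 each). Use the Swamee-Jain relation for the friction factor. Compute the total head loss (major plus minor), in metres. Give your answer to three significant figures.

H_L ≈ 18.9 m

V = 4Q/(πD²) = 1.797 m/s; V²/2g = 0.1645 m
Re = 7.59×10^5, ε/D = 6.16×10^-4 → f = 0.01818 (Swamee-Jain)
Major: h_f = f(L/D)·V²/2g = 0.01818·4970·0.1645 = 14.87 m
Minor: ΣK = 24.6; h_m = ΣK·V²/2g = 4.047 m
Total H_L = 14.87 + 4.047 = 18.91 m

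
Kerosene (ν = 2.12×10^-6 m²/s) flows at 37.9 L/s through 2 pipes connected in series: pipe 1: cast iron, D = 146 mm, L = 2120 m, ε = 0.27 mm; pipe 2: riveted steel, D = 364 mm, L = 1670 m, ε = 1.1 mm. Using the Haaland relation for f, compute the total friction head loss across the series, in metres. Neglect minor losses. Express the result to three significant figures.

H ≈ 92.0 m

Pipe 1: V = 2.264 m/s, Re = 1.56×10^5, ε/D = 0.00185, f = 0.02403, h_1 = f(L/D)V²/2g = 91.16 m
Pipe 2: V = 0.3642 m/s, Re = 6.25×10^4, ε/D = 0.00302, f = 0.02808, h_2 = f(L/D)V²/2g = 0.8711 m
Series → Q common, losses add: H = Σh = 92.03 m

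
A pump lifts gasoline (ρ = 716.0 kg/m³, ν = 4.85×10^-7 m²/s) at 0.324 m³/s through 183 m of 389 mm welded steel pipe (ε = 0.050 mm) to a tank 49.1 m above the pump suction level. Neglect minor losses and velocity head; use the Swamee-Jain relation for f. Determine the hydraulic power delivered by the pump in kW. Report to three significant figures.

P_hyd ≈ 117 kW

V = 4Q/(πD²) = 2.726 m/s; Re = 2.19×10^6; ε/D = 1.29×10^-4; f = 0.01329
h_f = f(L/D)V²/2g = 2.369 m
Total head H = z + h_f = 49.1 + 2.369 = 51.47 m
P_hyd = ρgQH = 716.0·9.81·0.324·51.47 = 117.1 kW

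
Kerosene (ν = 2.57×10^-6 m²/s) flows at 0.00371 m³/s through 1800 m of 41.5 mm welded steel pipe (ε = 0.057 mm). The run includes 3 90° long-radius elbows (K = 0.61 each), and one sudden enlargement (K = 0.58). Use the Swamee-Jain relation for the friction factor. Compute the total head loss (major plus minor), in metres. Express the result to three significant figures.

H_L ≈ 427 m

V = 4Q/(πD²) = 2.743 m/s; V²/2g = 0.3834 m
Re = 4.43×10^4, ε/D = 0.00137 → f = 0.02559 (Swamee-Jain)
Major: h_f = f(L/D)·V²/2g = 0.02559·43373·0.3834 = 425.6 m
Minor: ΣK = 2.41; h_m = ΣK·V²/2g = 0.9240 m
Total H_L = 425.6 + 0.9240 = 426.5 m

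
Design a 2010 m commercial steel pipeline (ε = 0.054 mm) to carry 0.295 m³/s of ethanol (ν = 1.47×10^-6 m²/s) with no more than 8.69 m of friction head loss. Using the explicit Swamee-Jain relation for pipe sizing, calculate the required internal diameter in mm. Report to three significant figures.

Swamee-Jain (Type III): D = 0.66·[ε^1.25·(LQ²/(gh_f))^4.75 + ν·Q^9.4·(L/(gh_f))^5.2]^0.04
LQ²/(gh_f) = 2.052; L/(gh_f) = 23.58
Term 1 = ε^1.25·(…)^4.75 = 1.41×10^-4; Term 2 = ν·Q^9.4·(…)^5.2 = 2.09×10^-4
D = 0.66·(1.41×10^-4 + 2.09×10^-4)^0.04 = 0.4801 m = 480 mm
Check: V = 1.63 m/s, Re = 5.32×10^5, f = 0.01451, h_f = 8.23 m ≈ 8.69 m ✓

D ≈ 480 mm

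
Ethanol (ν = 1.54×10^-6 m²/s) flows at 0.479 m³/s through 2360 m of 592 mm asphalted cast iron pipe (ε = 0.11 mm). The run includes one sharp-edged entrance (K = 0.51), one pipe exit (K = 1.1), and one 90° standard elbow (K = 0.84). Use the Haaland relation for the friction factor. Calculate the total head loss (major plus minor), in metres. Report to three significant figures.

V = 4Q/(πD²) = 1.740 m/s; V²/2g = 0.1543 m
Re = 6.69×10^5, ε/D = 1.86×10^-4 → f = 0.01481 (Haaland)
Major: h_f = f(L/D)·V²/2g = 0.01481·3986·0.1543 = 9.113 m
Minor: ΣK = 2.45; h_m = ΣK·V²/2g = 0.3782 m
Total H_L = 9.113 + 0.3782 = 9.491 m

H_L ≈ 9.49 m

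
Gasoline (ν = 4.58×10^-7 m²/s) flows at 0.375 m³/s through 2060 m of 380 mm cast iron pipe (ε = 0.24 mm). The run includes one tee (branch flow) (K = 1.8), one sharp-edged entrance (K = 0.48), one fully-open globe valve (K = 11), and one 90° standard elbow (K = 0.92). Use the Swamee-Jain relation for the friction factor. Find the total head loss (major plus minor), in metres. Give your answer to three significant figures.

H_L ≈ 61.8 m

V = 4Q/(πD²) = 3.307 m/s; V²/2g = 0.5572 m
Re = 2.74×10^6, ε/D = 6.32×10^-4 → f = 0.01783 (Swamee-Jain)
Major: h_f = f(L/D)·V²/2g = 0.01783·5421·0.5572 = 53.85 m
Minor: ΣK = 14.2; h_m = ΣK·V²/2g = 7.913 m
Total H_L = 53.85 + 7.913 = 61.76 m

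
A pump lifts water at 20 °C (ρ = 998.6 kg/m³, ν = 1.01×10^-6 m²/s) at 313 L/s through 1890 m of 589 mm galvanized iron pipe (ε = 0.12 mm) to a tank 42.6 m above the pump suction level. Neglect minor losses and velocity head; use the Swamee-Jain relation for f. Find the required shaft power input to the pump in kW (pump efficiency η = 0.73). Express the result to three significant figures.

V = 4Q/(πD²) = 1.149 m/s; Re = 6.70×10^5; ε/D = 2.04×10^-4; f = 0.01519
h_f = f(L/D)V²/2g = 3.279 m
Total head H = z + h_f = 42.6 + 3.279 = 45.88 m
P_hyd = ρgQH = 998.6·9.81·0.313·45.88 = 140.7 kW
P_shaft = P_hyd/η = 140.7/0.73 = 192.7 kW

P_shaft ≈ 193 kW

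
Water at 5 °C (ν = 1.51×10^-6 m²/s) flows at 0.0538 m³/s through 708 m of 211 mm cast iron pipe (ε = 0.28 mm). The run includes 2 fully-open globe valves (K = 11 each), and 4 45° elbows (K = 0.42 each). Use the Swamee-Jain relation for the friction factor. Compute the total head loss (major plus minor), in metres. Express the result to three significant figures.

H_L ≈ 11.9 m

V = 4Q/(πD²) = 1.539 m/s; V²/2g = 0.1207 m
Re = 2.15×10^5, ε/D = 0.00133 → f = 0.02232 (Swamee-Jain)
Major: h_f = f(L/D)·V²/2g = 0.02232·3355·0.1207 = 9.035 m
Minor: ΣK = 23.7; h_m = ΣK·V²/2g = 2.857 m
Total H_L = 9.035 + 2.857 = 11.89 m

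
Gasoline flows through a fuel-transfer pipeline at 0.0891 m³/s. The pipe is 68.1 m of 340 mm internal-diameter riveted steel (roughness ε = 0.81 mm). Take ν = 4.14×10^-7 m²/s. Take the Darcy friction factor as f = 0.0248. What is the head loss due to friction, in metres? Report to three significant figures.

h_f ≈ 0.244 m

V = 4Q/(πD²) = 4·0.0891/(π·0.340²) = 0.9814 m/s
h_f = f(L/D)V²/(2g) = 0.02480·(68.1/0.340)·0.9814²/(2·9.81) = 0.2438 m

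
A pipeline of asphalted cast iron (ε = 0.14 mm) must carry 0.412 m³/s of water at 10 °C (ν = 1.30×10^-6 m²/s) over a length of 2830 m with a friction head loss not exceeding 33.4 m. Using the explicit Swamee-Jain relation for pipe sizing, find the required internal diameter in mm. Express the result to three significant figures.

Swamee-Jain (Type III): D = 0.66·[ε^1.25·(LQ²/(gh_f))^4.75 + ν·Q^9.4·(L/(gh_f))^5.2]^0.04
LQ²/(gh_f) = 1.466; L/(gh_f) = 8.637
Term 1 = ε^1.25·(…)^4.75 = 9.37×10^-5; Term 2 = ν·Q^9.4·(…)^5.2 = 2.31×10^-5
D = 0.66·(9.37×10^-5 + 2.31×10^-5)^0.04 = 0.4595 m = 459 mm
Check: V = 2.48 m/s, Re = 8.78×10^5, f = 0.01589, h_f = 30.8 m ≈ 33.4 m ✓

D ≈ 459 mm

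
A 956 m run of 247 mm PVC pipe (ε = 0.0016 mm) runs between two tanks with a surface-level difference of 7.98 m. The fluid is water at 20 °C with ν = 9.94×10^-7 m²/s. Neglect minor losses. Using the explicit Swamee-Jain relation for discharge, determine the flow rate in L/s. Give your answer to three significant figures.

Swamee-Jain (Type II): Q = -0.965·√(gD⁵h_f/L)·ln[ε/(3.7D) + √(3.17ν²L/(gD³h_f))]
√(gD⁵h_f/L) = √(9.81·0.247⁵·7.98/956) = 0.008677
ε/(3.7D) = 1.75×10^-6; √(3.17ν²L/(gD³h_f)) = 5.04×10^-5
Q = -0.965·0.008677·ln(5.213×10^-5) = 0.08257 m³/s
Check: V = 1.72 m/s, Re = 4.28×10^5, f = 0.01356, h_f = 7.94 m ≈ 7.98 m ✓

Q ≈ 82.6 L/s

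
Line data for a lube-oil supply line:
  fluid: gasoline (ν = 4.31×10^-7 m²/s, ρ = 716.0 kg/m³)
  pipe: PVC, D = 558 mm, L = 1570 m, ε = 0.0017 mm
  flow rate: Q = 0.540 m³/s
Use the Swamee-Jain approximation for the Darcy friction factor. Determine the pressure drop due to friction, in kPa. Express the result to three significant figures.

V = 4Q/(πD²) = 4·0.540/(π·0.558²) = 2.208 m/s
Re = VD/ν = 2.208·0.558/4.31×10^-7 = 2.86×10^6 → turbulent
ε/D = 0.0017/558 = 3.05×10^-6
Swamee-Jain: f = 0.009948
h_f = f(L/D)V²/(2g) = 0.009948·(1570/0.558)·2.208²/(2·9.81) = 6.956 m
Δp = ρg·h_f = 716.0·9.81·6.956 = 48.86 kPa

Δp ≈ 48.9 kPa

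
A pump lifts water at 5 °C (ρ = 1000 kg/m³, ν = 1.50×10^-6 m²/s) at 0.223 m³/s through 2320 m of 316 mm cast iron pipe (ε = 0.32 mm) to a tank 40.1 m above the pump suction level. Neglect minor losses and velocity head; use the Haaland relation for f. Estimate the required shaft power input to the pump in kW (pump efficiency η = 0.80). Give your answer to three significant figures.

V = 4Q/(πD²) = 2.843 m/s; Re = 5.99×10^5; ε/D = 0.00101; f = 0.02017
h_f = f(L/D)V²/2g = 61.02 m
Total head H = z + h_f = 40.1 + 61.02 = 101.1 m
P_hyd = ρgQH = 1000·9.81·0.223·101.1 = 221.2 kW
P_shaft = P_hyd/η = 221.2/0.80 = 276.5 kW

P_shaft ≈ 277 kW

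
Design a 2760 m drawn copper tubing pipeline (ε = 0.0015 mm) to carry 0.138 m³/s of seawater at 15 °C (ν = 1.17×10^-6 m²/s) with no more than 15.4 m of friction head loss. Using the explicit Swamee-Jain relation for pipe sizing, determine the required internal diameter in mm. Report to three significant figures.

D ≈ 332 mm

Swamee-Jain (Type III): D = 0.66·[ε^1.25·(LQ²/(gh_f))^4.75 + ν·Q^9.4·(L/(gh_f))^5.2]^0.04
LQ²/(gh_f) = 0.3479; L/(gh_f) = 18.27
Term 1 = ε^1.25·(…)^4.75 = 3.48×10^-10; Term 2 = ν·Q^9.4·(…)^5.2 = 3.50×10^-8
D = 0.66·(3.48×10^-10 + 3.50×10^-8)^0.04 = 0.3323 m = 332 mm
Check: V = 1.59 m/s, Re = 4.52×10^5, f = 0.01340, h_f = 14.4 m ≈ 15.4 m ✓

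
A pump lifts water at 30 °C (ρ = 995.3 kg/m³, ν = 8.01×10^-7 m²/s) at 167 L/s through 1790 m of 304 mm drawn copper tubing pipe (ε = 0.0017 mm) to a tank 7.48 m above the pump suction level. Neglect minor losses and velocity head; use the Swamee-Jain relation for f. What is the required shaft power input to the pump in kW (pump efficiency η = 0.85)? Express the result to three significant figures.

V = 4Q/(πD²) = 2.301 m/s; Re = 8.73×10^5; ε/D = 5.59×10^-6; f = 0.01201
h_f = f(L/D)V²/2g = 19.07 m
Total head H = z + h_f = 7.48 + 19.07 = 26.55 m
P_hyd = ρgQH = 995.3·9.81·0.167·26.55 = 43.30 kW
P_shaft = P_hyd/η = 43.30/0.85 = 50.94 kW

P_shaft ≈ 50.9 kW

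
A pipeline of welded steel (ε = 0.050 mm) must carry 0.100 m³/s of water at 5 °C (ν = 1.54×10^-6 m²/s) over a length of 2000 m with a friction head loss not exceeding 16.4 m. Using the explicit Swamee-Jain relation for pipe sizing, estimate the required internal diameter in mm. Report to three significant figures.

Swamee-Jain (Type III): D = 0.66·[ε^1.25·(LQ²/(gh_f))^4.75 + ν·Q^9.4·(L/(gh_f))^5.2]^0.04
LQ²/(gh_f) = 0.1243; L/(gh_f) = 12.43
Term 1 = ε^1.25·(…)^4.75 = 2.10×10^-10; Term 2 = ν·Q^9.4·(…)^5.2 = 3.01×10^-10
D = 0.66·(2.10×10^-10 + 3.01×10^-10)^0.04 = 0.2805 m = 280 mm
Check: V = 1.62 m/s, Re = 2.95×10^5, f = 0.01617, h_f = 15.4 m ≈ 16.4 m ✓

D ≈ 280 mm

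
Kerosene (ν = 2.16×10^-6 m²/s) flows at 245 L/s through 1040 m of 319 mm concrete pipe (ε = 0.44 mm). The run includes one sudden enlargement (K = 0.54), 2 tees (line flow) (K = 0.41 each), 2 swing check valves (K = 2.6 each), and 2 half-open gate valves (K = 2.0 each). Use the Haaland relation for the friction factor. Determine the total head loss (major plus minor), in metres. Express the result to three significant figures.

H_L ≈ 39.1 m

V = 4Q/(πD²) = 3.065 m/s; V²/2g = 0.4790 m
Re = 4.53×10^5, ε/D = 0.00138 → f = 0.02177 (Haaland)
Major: h_f = f(L/D)·V²/2g = 0.02177·3260·0.4790 = 33.99 m
Minor: ΣK = 10.6; h_m = ΣK·V²/2g = 5.058 m
Total H_L = 33.99 + 5.058 = 39.05 m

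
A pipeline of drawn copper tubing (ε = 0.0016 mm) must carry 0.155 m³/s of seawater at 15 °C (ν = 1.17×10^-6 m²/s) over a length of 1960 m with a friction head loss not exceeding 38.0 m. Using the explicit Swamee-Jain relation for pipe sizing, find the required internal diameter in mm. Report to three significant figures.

Swamee-Jain (Type III): D = 0.66·[ε^1.25·(LQ²/(gh_f))^4.75 + ν·Q^9.4·(L/(gh_f))^5.2]^0.04
LQ²/(gh_f) = 0.1263; L/(gh_f) = 5.258
Term 1 = ε^1.25·(…)^4.75 = 3.07×10^-12; Term 2 = ν·Q^9.4·(…)^5.2 = 1.61×10^-10
D = 0.66·(3.07×10^-12 + 1.61×10^-10)^0.04 = 0.2680 m = 268 mm
Check: V = 2.75 m/s, Re = 6.29×10^5, f = 0.01268, h_f = 35.7 m ≈ 38.0 m ✓

D ≈ 268 mm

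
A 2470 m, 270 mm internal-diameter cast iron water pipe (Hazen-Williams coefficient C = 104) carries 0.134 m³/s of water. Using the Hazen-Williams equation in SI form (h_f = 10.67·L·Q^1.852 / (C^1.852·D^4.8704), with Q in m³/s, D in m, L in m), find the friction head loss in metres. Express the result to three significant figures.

h_f ≈ 68.9 m

h_f = 10.67·2470·0.134^1.852 / (104^1.852·0.270^4.8704) = 68.90 m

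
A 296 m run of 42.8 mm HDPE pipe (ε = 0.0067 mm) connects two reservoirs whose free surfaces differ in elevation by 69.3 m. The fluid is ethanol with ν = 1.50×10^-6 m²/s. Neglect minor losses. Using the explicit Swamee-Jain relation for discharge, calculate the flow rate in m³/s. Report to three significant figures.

Q ≈ 0.00462 m³/s

Swamee-Jain (Type II): Q = -0.965·√(gD⁵h_f/L)·ln[ε/(3.7D) + √(3.17ν²L/(gD³h_f))]
√(gD⁵h_f/L) = √(9.81·0.0428⁵·69.3/296) = 5.743×10^-4
ε/(3.7D) = 4.23×10^-5; √(3.17ν²L/(gD³h_f)) = 1.99×10^-4
Q = -0.965·5.743×10^-4·ln(2.413×10^-4) = 0.004616 m³/s
Check: V = 3.21 m/s, Re = 9.16×10^4, f = 0.01906, h_f = 69.2 m ≈ 69.3 m ✓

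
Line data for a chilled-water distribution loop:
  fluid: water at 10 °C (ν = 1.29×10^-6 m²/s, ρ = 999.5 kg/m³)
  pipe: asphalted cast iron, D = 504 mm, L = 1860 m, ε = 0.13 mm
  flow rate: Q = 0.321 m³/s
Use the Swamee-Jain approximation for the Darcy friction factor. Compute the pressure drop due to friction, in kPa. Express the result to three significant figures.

Δp ≈ 75.3 kPa

V = 4Q/(πD²) = 4·0.321/(π·0.504²) = 1.609 m/s
Re = VD/ν = 1.609·0.504/1.29×10^-6 = 6.29×10^5 → turbulent
ε/D = 0.13/504 = 2.58×10^-4
Swamee-Jain: f = 0.01577
h_f = f(L/D)V²/(2g) = 0.01577·(1860/0.504)·1.609²/(2·9.81) = 7.681 m
Δp = ρg·h_f = 999.5·9.81·7.681 = 75.31 kPa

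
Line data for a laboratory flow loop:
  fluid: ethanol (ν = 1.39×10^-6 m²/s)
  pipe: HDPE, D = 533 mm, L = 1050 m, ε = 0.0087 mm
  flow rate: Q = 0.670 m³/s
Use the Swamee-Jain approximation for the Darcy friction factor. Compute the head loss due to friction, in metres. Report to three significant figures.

h_f ≈ 10.6 m

V = 4Q/(πD²) = 4·0.670/(π·0.533²) = 3.003 m/s
Re = VD/ν = 3.003·0.533/1.39×10^-6 = 1.15×10^6 → turbulent
ε/D = 0.0087/533 = 1.63×10^-5
Swamee-Jain: f = 0.01176
h_f = f(L/D)V²/(2g) = 0.01176·(1050/0.533)·3.003²/(2·9.81) = 10.65 m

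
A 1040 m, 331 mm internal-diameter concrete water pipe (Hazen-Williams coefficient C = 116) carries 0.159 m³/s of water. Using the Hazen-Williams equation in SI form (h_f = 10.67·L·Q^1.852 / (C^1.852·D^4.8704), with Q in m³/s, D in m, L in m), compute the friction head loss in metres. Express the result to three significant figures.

h_f ≈ 12.1 m

h_f = 10.67·1040·0.159^1.852 / (116^1.852·0.331^4.8704) = 12.06 m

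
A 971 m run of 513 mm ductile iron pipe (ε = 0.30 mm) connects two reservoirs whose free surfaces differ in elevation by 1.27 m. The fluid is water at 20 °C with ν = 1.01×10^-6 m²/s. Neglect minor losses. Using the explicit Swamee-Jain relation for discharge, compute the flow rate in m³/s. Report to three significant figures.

Swamee-Jain (Type II): Q = -0.965·√(gD⁵h_f/L)·ln[ε/(3.7D) + √(3.17ν²L/(gD³h_f))]
√(gD⁵h_f/L) = √(9.81·0.513⁵·1.27/971) = 0.02135
ε/(3.7D) = 1.58×10^-4; √(3.17ν²L/(gD³h_f)) = 4.32×10^-5
Q = -0.965·0.02135·ln(2.013×10^-4) = 0.1754 m³/s
Check: V = 0.848 m/s, Re = 4.31×10^5, f = 0.01842, h_f = 1.28 m ≈ 1.27 m ✓

Q ≈ 0.175 m³/s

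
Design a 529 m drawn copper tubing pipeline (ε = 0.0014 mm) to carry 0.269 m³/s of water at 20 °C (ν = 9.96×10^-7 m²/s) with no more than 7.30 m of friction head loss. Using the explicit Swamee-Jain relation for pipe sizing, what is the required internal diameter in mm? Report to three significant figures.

D ≈ 352 mm

Swamee-Jain (Type III): D = 0.66·[ε^1.25·(LQ²/(gh_f))^4.75 + ν·Q^9.4·(L/(gh_f))^5.2]^0.04
LQ²/(gh_f) = 0.5345; L/(gh_f) = 7.387
Term 1 = ε^1.25·(…)^4.75 = 2.46×10^-9; Term 2 = ν·Q^9.4·(…)^5.2 = 1.43×10^-7
D = 0.66·(2.46×10^-9 + 1.43×10^-7)^0.04 = 0.3516 m = 352 mm
Check: V = 2.77 m/s, Re = 9.78×10^5, f = 0.01175, h_f = 6.92 m ≈ 7.30 m ✓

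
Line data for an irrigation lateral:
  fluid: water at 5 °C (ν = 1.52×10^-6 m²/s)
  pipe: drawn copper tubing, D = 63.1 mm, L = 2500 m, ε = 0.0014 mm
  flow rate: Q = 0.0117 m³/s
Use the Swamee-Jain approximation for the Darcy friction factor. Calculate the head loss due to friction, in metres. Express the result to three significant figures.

V = 4Q/(πD²) = 4·0.0117/(π·0.0631²) = 3.741 m/s
Re = VD/ν = 3.741·0.0631/1.52×10^-6 = 1.55×10^5 → turbulent
ε/D = 0.0014/63.1 = 2.22×10^-5
Swamee-Jain: f = 0.01650
h_f = f(L/D)V²/(2g) = 0.01650·(2500/0.0631)·3.741²/(2·9.81) = 466.4 m

h_f ≈ 466 m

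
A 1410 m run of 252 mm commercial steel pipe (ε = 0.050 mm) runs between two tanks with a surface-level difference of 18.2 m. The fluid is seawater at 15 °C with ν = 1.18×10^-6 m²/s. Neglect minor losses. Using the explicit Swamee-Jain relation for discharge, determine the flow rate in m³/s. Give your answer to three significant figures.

Swamee-Jain (Type II): Q = -0.965·√(gD⁵h_f/L)·ln[ε/(3.7D) + √(3.17ν²L/(gD³h_f))]
√(gD⁵h_f/L) = √(9.81·0.252⁵·18.2/1410) = 0.01134
ε/(3.7D) = 5.36×10^-5; √(3.17ν²L/(gD³h_f)) = 4.67×10^-5
Q = -0.965·0.01134·ln(1.003×10^-4) = 0.1008 m³/s
Check: V = 2.02 m/s, Re = 4.32×10^5, f = 0.01570, h_f = 18.3 m ≈ 18.2 m ✓

Q ≈ 0.101 m³/s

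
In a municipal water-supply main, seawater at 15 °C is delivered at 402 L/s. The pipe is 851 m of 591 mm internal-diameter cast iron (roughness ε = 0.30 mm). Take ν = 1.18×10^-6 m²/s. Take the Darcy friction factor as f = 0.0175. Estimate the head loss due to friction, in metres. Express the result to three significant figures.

h_f ≈ 2.76 m

V = 4Q/(πD²) = 4·0.402/(π·0.591²) = 1.465 m/s
h_f = f(L/D)V²/(2g) = 0.01750·(851/0.591)·1.465²/(2·9.81) = 2.758 m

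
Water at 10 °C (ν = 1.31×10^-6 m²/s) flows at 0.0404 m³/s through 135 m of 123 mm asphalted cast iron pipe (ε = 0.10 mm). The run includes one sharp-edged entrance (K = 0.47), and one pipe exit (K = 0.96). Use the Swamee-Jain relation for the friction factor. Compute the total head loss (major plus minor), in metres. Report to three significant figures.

H_L ≈ 13.7 m

V = 4Q/(πD²) = 3.400 m/s; V²/2g = 0.5892 m
Re = 3.19×10^5, ε/D = 8.13×10^-4 → f = 0.01987 (Swamee-Jain)
Major: h_f = f(L/D)·V²/2g = 0.01987·1098·0.5892 = 12.85 m
Minor: ΣK = 1.43; h_m = ΣK·V²/2g = 0.8426 m
Total H_L = 12.85 + 0.8426 = 13.69 m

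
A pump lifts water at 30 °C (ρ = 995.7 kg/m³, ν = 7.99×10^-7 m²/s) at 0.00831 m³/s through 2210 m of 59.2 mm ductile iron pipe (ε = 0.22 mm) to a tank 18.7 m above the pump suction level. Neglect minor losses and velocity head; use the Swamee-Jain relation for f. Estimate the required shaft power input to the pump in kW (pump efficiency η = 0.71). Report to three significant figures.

V = 4Q/(πD²) = 3.019 m/s; Re = 2.24×10^5; ε/D = 0.00372; f = 0.02850
h_f = f(L/D)V²/2g = 494.3 m
Total head H = z + h_f = 18.7 + 494.3 = 513.0 m
P_hyd = ρgQH = 995.7·9.81·0.00831·513.0 = 41.64 kW
P_shaft = P_hyd/η = 41.64/0.71 = 58.65 kW

P_shaft ≈ 58.6 kW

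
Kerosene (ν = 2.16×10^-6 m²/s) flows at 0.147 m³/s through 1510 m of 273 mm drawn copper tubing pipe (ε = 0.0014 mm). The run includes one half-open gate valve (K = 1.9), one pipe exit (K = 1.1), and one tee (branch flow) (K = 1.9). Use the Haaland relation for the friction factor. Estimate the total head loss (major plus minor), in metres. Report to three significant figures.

H_L ≈ 26.9 m

V = 4Q/(πD²) = 2.511 m/s; V²/2g = 0.3214 m
Re = 3.17×10^5, ε/D = 5.13×10^-6 → f = 0.01423 (Haaland)
Major: h_f = f(L/D)·V²/2g = 0.01423·5531·0.3214 = 25.31 m
Minor: ΣK = 4.90; h_m = ΣK·V²/2g = 1.575 m
Total H_L = 25.31 + 1.575 = 26.88 m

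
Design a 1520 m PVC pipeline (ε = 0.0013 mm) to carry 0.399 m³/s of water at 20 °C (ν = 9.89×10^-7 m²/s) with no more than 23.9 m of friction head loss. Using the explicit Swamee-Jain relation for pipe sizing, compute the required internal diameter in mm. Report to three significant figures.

Swamee-Jain (Type III): D = 0.66·[ε^1.25·(LQ²/(gh_f))^4.75 + ν·Q^9.4·(L/(gh_f))^5.2]^0.04
LQ²/(gh_f) = 1.032; L/(gh_f) = 6.483
Term 1 = ε^1.25·(…)^4.75 = 5.10×10^-8; Term 2 = ν·Q^9.4·(…)^5.2 = 2.92×10^-6
D = 0.66·(5.10×10^-8 + 2.92×10^-6)^0.04 = 0.3967 m = 397 mm
Check: V = 3.23 m/s, Re = 1.29×10^6, f = 0.01122, h_f = 22.8 m ≈ 23.9 m ✓

D ≈ 397 mm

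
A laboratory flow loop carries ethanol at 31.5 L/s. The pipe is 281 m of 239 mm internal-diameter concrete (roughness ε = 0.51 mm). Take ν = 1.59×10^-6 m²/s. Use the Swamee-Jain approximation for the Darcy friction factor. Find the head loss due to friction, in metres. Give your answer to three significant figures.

h_f ≈ 0.756 m

V = 4Q/(πD²) = 4·0.0315/(π·0.239²) = 0.7021 m/s
Re = VD/ν = 0.7021·0.239/1.59×10^-6 = 1.06×10^5 → turbulent
ε/D = 0.51/239 = 0.00213
Swamee-Jain: f = 0.02560
h_f = f(L/D)V²/(2g) = 0.02560·(281/0.239)·0.7021²/(2·9.81) = 0.7562 m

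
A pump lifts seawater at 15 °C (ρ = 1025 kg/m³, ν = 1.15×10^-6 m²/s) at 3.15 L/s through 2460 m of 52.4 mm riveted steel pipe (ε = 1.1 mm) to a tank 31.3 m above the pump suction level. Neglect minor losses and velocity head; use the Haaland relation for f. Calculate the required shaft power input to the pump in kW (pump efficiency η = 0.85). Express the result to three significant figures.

P_shaft ≈ 10.7 kW

V = 4Q/(πD²) = 1.461 m/s; Re = 6.66×10^4; ε/D = 0.0210; f = 0.05021
h_f = f(L/D)V²/2g = 256.3 m
Total head H = z + h_f = 31.3 + 256.3 = 287.6 m
P_hyd = ρgQH = 1025·9.81·0.00315·287.6 = 9.110 kW
P_shaft = P_hyd/η = 9.110/0.85 = 10.72 kW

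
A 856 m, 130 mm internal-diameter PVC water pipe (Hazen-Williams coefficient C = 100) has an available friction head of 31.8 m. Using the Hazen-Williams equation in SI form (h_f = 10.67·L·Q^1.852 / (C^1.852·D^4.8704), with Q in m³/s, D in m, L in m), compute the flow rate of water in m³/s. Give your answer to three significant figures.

Rearranging: Q = [h_f·C^1.852·D^4.8704 / (10.67·L)]^(1/1.852)
Q = [31.8·100^1.852·0.130^4.8704 / (10.67·856)]^0.540 = 0.02200 m³/s

Q ≈ 0.0220 m³/s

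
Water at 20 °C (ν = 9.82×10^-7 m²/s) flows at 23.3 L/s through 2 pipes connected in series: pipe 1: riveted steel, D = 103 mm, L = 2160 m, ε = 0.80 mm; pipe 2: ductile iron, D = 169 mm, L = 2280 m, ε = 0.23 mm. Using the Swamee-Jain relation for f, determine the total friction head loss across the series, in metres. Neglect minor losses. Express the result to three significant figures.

Pipe 1: V = 2.796 m/s, Re = 2.93×10^5, ε/D = 0.00777, f = 0.03523, h_1 = f(L/D)V²/2g = 294.4 m
Pipe 2: V = 1.039 m/s, Re = 1.79×10^5, ε/D = 0.00136, f = 0.02264, h_2 = f(L/D)V²/2g = 16.80 m
Series → Q common, losses add: H = Σh = 311.2 m

H ≈ 311 m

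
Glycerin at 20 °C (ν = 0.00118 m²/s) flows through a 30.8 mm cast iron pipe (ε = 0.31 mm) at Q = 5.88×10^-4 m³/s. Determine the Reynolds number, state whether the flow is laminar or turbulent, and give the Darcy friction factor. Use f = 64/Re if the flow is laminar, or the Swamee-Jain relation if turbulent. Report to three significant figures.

Re ≈ 20.6; laminar; f = 64/Re ≈ 3.11

V = 4Q/(πD²) = 0.7892 m/s
Re = VD/ν = 0.7892·0.0308/0.00118 = 20.6
Re < 2300 → laminar → f = 64/Re = 3.107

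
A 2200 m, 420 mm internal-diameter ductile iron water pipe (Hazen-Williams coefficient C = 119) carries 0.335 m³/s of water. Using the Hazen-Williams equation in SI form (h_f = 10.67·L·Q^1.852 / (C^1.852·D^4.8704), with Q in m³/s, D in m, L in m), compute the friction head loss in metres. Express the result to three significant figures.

h_f ≈ 30.3 m

h_f = 10.67·2200·0.335^1.852 / (119^1.852·0.420^4.8704) = 30.34 m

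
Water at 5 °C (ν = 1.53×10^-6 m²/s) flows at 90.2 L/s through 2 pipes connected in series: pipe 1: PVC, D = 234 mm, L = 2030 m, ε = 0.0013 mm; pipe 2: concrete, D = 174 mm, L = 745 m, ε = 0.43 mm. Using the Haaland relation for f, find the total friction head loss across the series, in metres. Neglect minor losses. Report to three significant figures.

Pipe 1: V = 2.097 m/s, Re = 3.21×10^5, ε/D = 5.56×10^-6, f = 0.01421, h_1 = f(L/D)V²/2g = 27.64 m
Pipe 2: V = 3.793 m/s, Re = 4.31×10^5, ε/D = 0.00247, f = 0.02517, h_2 = f(L/D)V²/2g = 79.03 m
Series → Q common, losses add: H = Σh = 106.7 m

H ≈ 107 m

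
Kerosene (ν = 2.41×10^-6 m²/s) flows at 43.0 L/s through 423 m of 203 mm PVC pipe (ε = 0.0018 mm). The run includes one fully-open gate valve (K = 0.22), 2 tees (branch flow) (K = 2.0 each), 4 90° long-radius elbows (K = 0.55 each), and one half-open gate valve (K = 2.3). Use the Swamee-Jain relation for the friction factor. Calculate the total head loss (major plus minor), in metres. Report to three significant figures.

H_L ≈ 4.07 m

V = 4Q/(πD²) = 1.329 m/s; V²/2g = 0.08997 m
Re = 1.12×10^5, ε/D = 8.87×10^-6 → f = 0.01751 (Swamee-Jain)
Major: h_f = f(L/D)·V²/2g = 0.01751·2084·0.08997 = 3.282 m
Minor: ΣK = 8.72; h_m = ΣK·V²/2g = 0.7845 m
Total H_L = 3.282 + 0.7845 = 4.067 m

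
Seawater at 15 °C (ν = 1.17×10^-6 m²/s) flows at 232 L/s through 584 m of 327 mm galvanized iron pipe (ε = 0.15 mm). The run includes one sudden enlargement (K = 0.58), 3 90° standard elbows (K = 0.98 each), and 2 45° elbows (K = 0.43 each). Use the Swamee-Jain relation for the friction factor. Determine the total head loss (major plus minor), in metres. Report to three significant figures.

V = 4Q/(πD²) = 2.763 m/s; V²/2g = 0.3890 m
Re = 7.72×10^5, ε/D = 4.59×10^-4 → f = 0.01717 (Swamee-Jain)
Major: h_f = f(L/D)·V²/2g = 0.01717·1786·0.3890 = 11.93 m
Minor: ΣK = 4.38; h_m = ΣK·V²/2g = 1.704 m
Total H_L = 11.93 + 1.704 = 13.63 m

H_L ≈ 13.6 m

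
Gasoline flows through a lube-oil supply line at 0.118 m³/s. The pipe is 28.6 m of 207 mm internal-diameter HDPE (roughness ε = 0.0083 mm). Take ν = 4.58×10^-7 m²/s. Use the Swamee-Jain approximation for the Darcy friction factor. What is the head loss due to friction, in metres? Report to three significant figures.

h_f ≈ 1.03 m

V = 4Q/(πD²) = 4·0.118/(π·0.207²) = 3.506 m/s
Re = VD/ν = 3.506·0.207/4.58×10^-7 = 1.58×10^6 → turbulent
ε/D = 0.0083/207 = 4.01×10^-5
Swamee-Jain: f = 0.01189
h_f = f(L/D)V²/(2g) = 0.01189·(28.6/0.207)·3.506²/(2·9.81) = 1.029 m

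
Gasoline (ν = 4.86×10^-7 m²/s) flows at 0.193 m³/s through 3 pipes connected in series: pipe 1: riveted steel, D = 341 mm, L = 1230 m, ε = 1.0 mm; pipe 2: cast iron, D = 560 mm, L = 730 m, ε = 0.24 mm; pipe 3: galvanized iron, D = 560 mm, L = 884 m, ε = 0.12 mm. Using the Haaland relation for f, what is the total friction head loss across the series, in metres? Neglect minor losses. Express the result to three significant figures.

H ≈ 22.9 m

Pipe 1: V = 2.113 m/s, Re = 1.48×10^6, ε/D = 0.00293, f = 0.02613, h_1 = f(L/D)V²/2g = 21.46 m
Pipe 2: V = 0.7836 m/s, Re = 9.03×10^5, ε/D = 4.29×10^-4, f = 0.01671, h_2 = f(L/D)V²/2g = 0.6817 m
Pipe 3: V = 0.7836 m/s, Re = 9.03×10^5, ε/D = 2.14×10^-4, f = 0.01483, h_3 = f(L/D)V²/2g = 0.7328 m
Series → Q common, losses add: H = Σh = 22.87 m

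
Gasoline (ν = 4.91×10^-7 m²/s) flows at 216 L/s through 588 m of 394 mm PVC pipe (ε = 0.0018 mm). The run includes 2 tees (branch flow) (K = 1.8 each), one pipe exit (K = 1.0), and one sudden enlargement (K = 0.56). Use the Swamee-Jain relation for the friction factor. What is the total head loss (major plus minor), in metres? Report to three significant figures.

H_L ≈ 3.47 m

V = 4Q/(πD²) = 1.772 m/s; V²/2g = 0.1600 m
Re = 1.42×10^6, ε/D = 4.57×10^-6 → f = 0.01109 (Swamee-Jain)
Major: h_f = f(L/D)·V²/2g = 0.01109·1492·0.1600 = 2.648 m
Minor: ΣK = 5.16; h_m = ΣK·V²/2g = 0.8255 m
Total H_L = 2.648 + 0.8255 = 3.474 m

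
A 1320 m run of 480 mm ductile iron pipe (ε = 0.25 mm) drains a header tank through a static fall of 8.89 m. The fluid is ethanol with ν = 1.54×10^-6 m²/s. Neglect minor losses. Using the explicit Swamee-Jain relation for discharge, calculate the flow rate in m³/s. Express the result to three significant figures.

Swamee-Jain (Type II): Q = -0.965·√(gD⁵h_f/L)·ln[ε/(3.7D) + √(3.17ν²L/(gD³h_f))]
√(gD⁵h_f/L) = √(9.81·0.480⁵·8.89/1320) = 0.04103
ε/(3.7D) = 1.41×10^-4; √(3.17ν²L/(gD³h_f)) = 3.21×10^-5
Q = -0.965·0.04103·ln(1.728×10^-4) = 0.3430 m³/s
Check: V = 1.90 m/s, Re = 5.91×10^5, f = 0.01777, h_f = 8.95 m ≈ 8.89 m ✓

Q ≈ 0.343 m³/s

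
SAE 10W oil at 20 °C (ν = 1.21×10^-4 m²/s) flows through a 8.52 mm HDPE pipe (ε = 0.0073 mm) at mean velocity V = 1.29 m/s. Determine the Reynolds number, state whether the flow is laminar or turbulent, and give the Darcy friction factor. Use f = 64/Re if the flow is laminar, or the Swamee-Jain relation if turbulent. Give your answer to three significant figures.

Re = VD/ν = 1.290·0.00852/1.21×10^-4 = 90.8
Re < 2300 → laminar → f = 64/Re = 0.7046

Re ≈ 90.8; laminar; f = 64/Re ≈ 0.705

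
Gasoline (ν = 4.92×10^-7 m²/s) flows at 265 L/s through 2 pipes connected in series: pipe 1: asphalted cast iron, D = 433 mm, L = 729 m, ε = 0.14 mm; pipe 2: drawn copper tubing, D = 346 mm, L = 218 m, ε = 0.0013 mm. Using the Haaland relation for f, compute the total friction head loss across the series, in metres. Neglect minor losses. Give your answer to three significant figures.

H ≈ 7.00 m

Pipe 1: V = 1.800 m/s, Re = 1.58×10^6, ε/D = 3.23×10^-4, f = 0.01560, h_1 = f(L/D)V²/2g = 4.335 m
Pipe 2: V = 2.818 m/s, Re = 1.98×10^6, ε/D = 3.76×10^-6, f = 0.01046, h_2 = f(L/D)V²/2g = 2.669 m
Series → Q common, losses add: H = Σh = 7.004 m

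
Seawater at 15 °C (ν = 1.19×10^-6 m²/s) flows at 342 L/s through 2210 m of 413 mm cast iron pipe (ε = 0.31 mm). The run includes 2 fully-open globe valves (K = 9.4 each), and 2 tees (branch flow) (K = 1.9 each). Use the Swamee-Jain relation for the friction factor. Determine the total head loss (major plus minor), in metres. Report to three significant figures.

V = 4Q/(πD²) = 2.553 m/s; V²/2g = 0.3322 m
Re = 8.86×10^5, ε/D = 7.51×10^-4 → f = 0.01885 (Swamee-Jain)
Major: h_f = f(L/D)·V²/2g = 0.01885·5351·0.3322 = 33.51 m
Minor: ΣK = 22.6; h_m = ΣK·V²/2g = 7.507 m
Total H_L = 33.51 + 7.507 = 41.02 m

H_L ≈ 41.0 m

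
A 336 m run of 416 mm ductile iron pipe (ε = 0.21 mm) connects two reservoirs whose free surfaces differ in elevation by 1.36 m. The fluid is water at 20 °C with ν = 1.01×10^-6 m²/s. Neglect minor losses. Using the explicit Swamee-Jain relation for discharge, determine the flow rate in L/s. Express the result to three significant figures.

Swamee-Jain (Type II): Q = -0.965·√(gD⁵h_f/L)·ln[ε/(3.7D) + √(3.17ν²L/(gD³h_f))]
√(gD⁵h_f/L) = √(9.81·0.416⁵·1.36/336) = 0.02224
ε/(3.7D) = 1.36×10^-4; √(3.17ν²L/(gD³h_f)) = 3.36×10^-5
Q = -0.965·0.02224·ln(1.701×10^-4) = 0.1863 m³/s
Check: V = 1.37 m/s, Re = 5.65×10^5, f = 0.01770, h_f = 1.37 m ≈ 1.36 m ✓

Q ≈ 186 L/s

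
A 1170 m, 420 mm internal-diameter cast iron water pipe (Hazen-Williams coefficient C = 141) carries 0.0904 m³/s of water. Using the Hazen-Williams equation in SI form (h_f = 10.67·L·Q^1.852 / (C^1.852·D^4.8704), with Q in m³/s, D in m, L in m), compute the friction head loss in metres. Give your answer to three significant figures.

h_f = 10.67·1170·0.0904^1.852 / (141^1.852·0.420^4.8704) = 1.042 m

h_f ≈ 1.04 m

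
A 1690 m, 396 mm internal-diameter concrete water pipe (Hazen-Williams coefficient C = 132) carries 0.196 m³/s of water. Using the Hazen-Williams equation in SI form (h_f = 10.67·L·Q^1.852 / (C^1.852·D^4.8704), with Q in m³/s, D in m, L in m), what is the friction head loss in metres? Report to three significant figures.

h_f ≈ 9.49 m

h_f = 10.67·1690·0.196^1.852 / (132^1.852·0.396^4.8704) = 9.493 m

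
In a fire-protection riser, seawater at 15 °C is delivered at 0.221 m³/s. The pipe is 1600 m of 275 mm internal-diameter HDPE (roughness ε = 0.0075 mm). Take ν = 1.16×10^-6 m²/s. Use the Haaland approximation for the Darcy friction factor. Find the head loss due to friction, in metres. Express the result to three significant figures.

h_f ≈ 50.5 m

V = 4Q/(πD²) = 4·0.221/(π·0.275²) = 3.721 m/s
Re = VD/ν = 3.721·0.275/1.16×10^-6 = 8.82×10^5 → turbulent
ε/D = 0.0075/275 = 2.73×10^-5
Haaland: f = 0.01231
h_f = f(L/D)V²/(2g) = 0.01231·(1600/0.275)·3.721²/(2·9.81) = 50.54 m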